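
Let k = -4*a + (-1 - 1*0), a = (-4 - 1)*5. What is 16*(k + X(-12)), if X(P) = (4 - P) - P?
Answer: 2032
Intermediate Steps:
a = -25 (a = -5*5 = -25)
k = 99 (k = -4*(-25) + (-1 - 1*0) = 100 + (-1 + 0) = 100 - 1 = 99)
X(P) = 4 - 2*P
16*(k + X(-12)) = 16*(99 + (4 - 2*(-12))) = 16*(99 + (4 + 24)) = 16*(99 + 28) = 16*127 = 2032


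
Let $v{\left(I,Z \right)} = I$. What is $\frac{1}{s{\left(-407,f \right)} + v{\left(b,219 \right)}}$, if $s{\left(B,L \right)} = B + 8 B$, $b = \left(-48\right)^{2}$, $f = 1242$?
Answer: $- \frac{1}{1359} \approx -0.00073584$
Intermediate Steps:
$b = 2304$
$s{\left(B,L \right)} = 9 B$
$\frac{1}{s{\left(-407,f \right)} + v{\left(b,219 \right)}} = \frac{1}{9 \left(-407\right) + 2304} = \frac{1}{-3663 + 2304} = \frac{1}{-1359} = - \frac{1}{1359}$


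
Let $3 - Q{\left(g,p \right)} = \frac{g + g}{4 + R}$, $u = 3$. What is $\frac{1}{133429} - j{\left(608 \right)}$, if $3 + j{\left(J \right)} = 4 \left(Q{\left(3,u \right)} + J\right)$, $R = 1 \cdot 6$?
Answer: $- \frac{1626899792}{667145} \approx -2438.6$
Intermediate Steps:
$R = 6$
$Q{\left(g,p \right)} = 3 - \frac{g}{5}$ ($Q{\left(g,p \right)} = 3 - \frac{g + g}{4 + 6} = 3 - \frac{2 g}{10} = 3 - 2 g \frac{1}{10} = 3 - \frac{g}{5}$)
$j{\left(J \right)} = \frac{33}{5} + 4 J$ ($j{\left(J \right)} = -3 + 4 \left(\left(3 - \frac{3}{5}\right) + J\right) = -3 + 4 \left(\frac{12}{5} + J\right) = -3 + \left(\frac{48}{5} + 4 J\right) = \frac{33}{5} + 4 J$)
$\frac{1}{133429} - j{\left(608 \right)} = \frac{1}{133429} - \left(\frac{33}{5} + 4 \cdot 608\right) = \frac{1}{133429} - \left(\frac{33}{5} + 2432\right) = \frac{1}{133429} - \frac{12193}{5} = - \frac{1626899792}{667145}$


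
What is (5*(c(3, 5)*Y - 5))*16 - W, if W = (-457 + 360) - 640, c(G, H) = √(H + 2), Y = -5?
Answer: 337 - 400*√7 ≈ -721.30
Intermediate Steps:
c(G, H) = √(2 + H)
W = -737 (W = -97 - 640 = -737)
(5*(c(3, 5)*Y - 5))*16 - W = (5*(√(2 + 5)*(-5) - 5))*16 - 1*(-737) = (5*(√7*(-5) - 5))*16 + 737 = (5*(-5*√7 - 5))*16 + 737 = (5*(-5 - 5*√7))*16 + 737 = (-25 - 25*√7)*16 + 737 = (-400 - 400*√7) + 737 = 337 - 400*√7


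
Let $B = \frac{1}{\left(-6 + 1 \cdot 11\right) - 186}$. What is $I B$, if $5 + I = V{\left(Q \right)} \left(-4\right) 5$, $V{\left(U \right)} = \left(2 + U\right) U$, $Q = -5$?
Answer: $\frac{305}{181} \approx 1.6851$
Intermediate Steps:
$V{\left(U \right)} = U \left(2 + U\right)$
$I = -305$ ($I = -5 + - 5 \left(2 - 5\right) \left(-4\right) 5 = -5 + \left(-5\right) \left(-3\right) \left(-4\right) 5 = -5 + 15 \left(-4\right) 5 = -5 - 300 = -305$)
$B = - \frac{1}{181}$ ($B = \frac{1}{\left(-6 + 11\right) - 186} = \frac{1}{5 - 186} = \frac{1}{-181} = - \frac{1}{181} \approx -0.0055249$)
$I B = \left(-305\right) \left(- \frac{1}{181}\right) = \frac{305}{181}$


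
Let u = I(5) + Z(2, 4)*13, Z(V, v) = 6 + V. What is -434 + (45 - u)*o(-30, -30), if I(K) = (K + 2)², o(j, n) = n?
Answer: 2806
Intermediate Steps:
I(K) = (2 + K)²
u = 153 (u = (2 + 5)² + (6 + 2)*13 = 7² + 8*13 = 49 + 104 = 153)
-434 + (45 - u)*o(-30, -30) = -434 + (45 - 1*153)*(-30) = -434 + (45 - 153)*(-30) = -434 - 108*(-30) = -434 + 3240 = 2806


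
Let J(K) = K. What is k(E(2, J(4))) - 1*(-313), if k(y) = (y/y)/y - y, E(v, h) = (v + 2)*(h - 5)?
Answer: 1267/4 ≈ 316.75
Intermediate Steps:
E(v, h) = (-5 + h)*(2 + v) (E(v, h) = (2 + v)*(-5 + h) = (-5 + h)*(2 + v))
k(y) = 1/y - y
k(E(2, J(4))) - 1*(-313) = (1/(-10 - 5*2 + 2*4 + 4*2) - (-10 - 5*2 + 2*4 + 4*2)) - 1*(-313) = (1/(-10 - 10 + 8 + 8) - (-10 - 10 + 8 + 8)) + 313 = (1/(-4) - 1*(-4)) + 313 = (-¼ + 4) + 313 = 15/4 + 313 = 1267/4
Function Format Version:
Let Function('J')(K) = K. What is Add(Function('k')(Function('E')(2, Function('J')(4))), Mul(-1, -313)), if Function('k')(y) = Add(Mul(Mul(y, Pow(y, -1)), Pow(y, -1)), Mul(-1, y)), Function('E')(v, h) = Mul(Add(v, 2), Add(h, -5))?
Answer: Rational(1267, 4) ≈ 316.75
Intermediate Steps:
Function('E')(v, h) = Mul(Add(-5, h), Add(2, v)) (Function('E')(v, h) = Mul(Add(2, v), Add(-5, h)) = Mul(Add(-5, h), Add(2, v)))
Function('k')(y) = Add(Pow(y, -1), Mul(-1, y)) (Function('k')(y) = Add(Mul(1, Pow(y, -1)), Mul(-1, y)) = Add(Pow(y, -1), Mul(-1, y)))
Add(Function('k')(Function('E')(2, Function('J')(4))), Mul(-1, -313)) = Add(Add(Pow(Add(-10, Mul(-5, 2), Mul(2, 4), Mul(4, 2)), -1), Mul(-1, Add(-10, Mul(-5, 2), Mul(2, 4), Mul(4, 2)))), Mul(-1, -313)) = Add(Add(Pow(Add(-10, -10, 8, 8), -1), Mul(-1, Add(-10, -10, 8, 8))), 313) = Add(Add(Pow(-4, -1), Mul(-1, -4)), 313) = Add(Add(Rational(-1, 4), 4), 313) = Add(Rational(15, 4), 313) = Rational(1267, 4)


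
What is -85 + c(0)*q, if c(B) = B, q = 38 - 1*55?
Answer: -85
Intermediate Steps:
q = -17 (q = 38 - 55 = -17)
-85 + c(0)*q = -85 + 0*(-17) = -85 + 0 = -85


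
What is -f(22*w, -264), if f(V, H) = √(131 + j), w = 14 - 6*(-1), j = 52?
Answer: -√183 ≈ -13.528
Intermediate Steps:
w = 20 (w = 14 - 1*(-6) = 14 + 6 = 20)
f(V, H) = √183 (f(V, H) = √(131 + 52) = √183)
-f(22*w, -264) = -√183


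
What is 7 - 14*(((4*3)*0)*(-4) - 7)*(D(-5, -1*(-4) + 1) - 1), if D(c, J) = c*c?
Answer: 2359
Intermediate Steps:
D(c, J) = c²
7 - 14*(((4*3)*0)*(-4) - 7)*(D(-5, -1*(-4) + 1) - 1) = 7 - 14*(((4*3)*0)*(-4) - 7)*((-5)² - 1) = 7 - 14*((12*0)*(-4) - 7)*(25 - 1) = 7 - 14*(0*(-4) - 7)*24 = 7 - 14*(0 - 7)*24 = 7 - (-98)*24 = 7 - 14*(-168) = 7 + 2352 = 2359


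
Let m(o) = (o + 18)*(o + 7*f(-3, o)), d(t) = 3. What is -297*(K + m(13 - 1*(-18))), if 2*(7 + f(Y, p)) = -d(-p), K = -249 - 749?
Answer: 1422333/2 ≈ 7.1117e+5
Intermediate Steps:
K = -998
f(Y, p) = -17/2 (f(Y, p) = -7 + (-1*3)/2 = -7 + (½)*(-3) = -7 - 3/2 = -17/2)
m(o) = (18 + o)*(-119/2 + o) (m(o) = (o + 18)*(o + 7*(-17/2)) = (18 + o)*(o - 119/2) = (18 + o)*(-119/2 + o))
-297*(K + m(13 - 1*(-18))) = -297*(-998 + (-1071 + (13 - 1*(-18))² - 83*(13 - 1*(-18))/2)) = -297*(-998 + (-1071 + (13 + 18)² - 83*(13 + 18)/2)) = -297*(-998 + (-1071 + 31² - 83/2*31)) = -297*(-998 + (-1071 + 961 - 2573/2)) = -297*(-998 - 2793/2) = -297*(-4789/2) = 1422333/2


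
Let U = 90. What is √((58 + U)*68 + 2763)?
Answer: √12827 ≈ 113.26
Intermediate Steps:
√((58 + U)*68 + 2763) = √((58 + 90)*68 + 2763) = √(148*68 + 2763) = √(10064 + 2763) = √12827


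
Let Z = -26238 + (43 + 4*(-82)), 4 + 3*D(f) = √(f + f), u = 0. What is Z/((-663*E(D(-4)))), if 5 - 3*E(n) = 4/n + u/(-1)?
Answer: 61887/3757 - 8841*I*√2/3757 ≈ 16.472 - 3.3279*I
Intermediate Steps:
D(f) = -4/3 + √2*√f/3 (D(f) = -4/3 + √(f + f)/3 = -4/3 + √(2*f)/3 = -4/3 + (√2*√f)/3 = -4/3 + √2*√f/3)
E(n) = 5/3 - 4/(3*n) (E(n) = 5/3 - (4/n + 0/(-1))/3 = 5/3 - (4/n + 0*(-1))/3 = 5/3 - (4/n + 0)/3 = 5/3 - 4/(3*n))
Z = -26523 (Z = -26238 + (43 - 328) = -26238 - 285 = -26523)
Z/((-663*E(D(-4)))) = -26523*(-(-4/3 + √2*√(-4)/3)/(221*(-4 + 5*(-4/3 + √2*√(-4)/3)))) = -26523*(-(-4/3 + √2*(2*I)/3)/(221*(-4 + 5*(-4/3 + √2*(2*I)/3)))) = -26523*(-(-4/3 + 2*I*√2/3)/(221*(-4 + 5*(-4/3 + 2*I*√2/3)))) = -26523*(-(-4/3 + 2*I*√2/3)/(221*(-4 + (-20/3 + 10*I*√2/3)))) = -26523*(-(-4/3 + 2*I*√2/3)/(221*(-32/3 + 10*I*√2/3))) = -(-26523)*(-4/3 + 2*I*√2/3)/(221*(-32/3 + 10*I*√2/3)) = 26523*(-4/3 + 2*I*√2/3)/(221*(-32/3 + 10*I*√2/3))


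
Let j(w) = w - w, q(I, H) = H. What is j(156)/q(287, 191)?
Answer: 0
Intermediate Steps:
j(w) = 0
j(156)/q(287, 191) = 0/191 = 0*(1/191) = 0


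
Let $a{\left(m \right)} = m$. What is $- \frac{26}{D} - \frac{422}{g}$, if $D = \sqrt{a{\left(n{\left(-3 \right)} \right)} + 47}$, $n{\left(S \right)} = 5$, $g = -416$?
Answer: $\frac{211}{208} - \sqrt{13} \approx -2.5911$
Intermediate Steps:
$D = 2 \sqrt{13}$ ($D = \sqrt{5 + 47} = \sqrt{52} = 2 \sqrt{13} \approx 7.2111$)
$- \frac{26}{D} - \frac{422}{g} = - \frac{26}{2 \sqrt{13}} - \frac{422}{-416} = - 26 \frac{\sqrt{13}}{26} - - \frac{211}{208} = - \sqrt{13} + \frac{211}{208} = \frac{211}{208} - \sqrt{13}$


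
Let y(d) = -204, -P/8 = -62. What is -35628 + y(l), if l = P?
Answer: -35832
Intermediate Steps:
P = 496 (P = -8*(-62) = 496)
l = 496
-35628 + y(l) = -35628 - 204 = -35832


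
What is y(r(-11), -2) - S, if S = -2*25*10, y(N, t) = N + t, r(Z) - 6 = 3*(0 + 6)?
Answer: 522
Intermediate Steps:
r(Z) = 24 (r(Z) = 6 + 3*(0 + 6) = 6 + 3*6 = 6 + 18 = 24)
S = -500 (S = -50*10 = -500)
y(r(-11), -2) - S = (24 - 2) - 1*(-500) = 22 + 500 = 522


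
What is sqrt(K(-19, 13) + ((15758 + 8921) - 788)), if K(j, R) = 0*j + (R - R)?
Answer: sqrt(23891) ≈ 154.57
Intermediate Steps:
K(j, R) = 0 (K(j, R) = 0 + 0 = 0)
sqrt(K(-19, 13) + ((15758 + 8921) - 788)) = sqrt(0 + ((15758 + 8921) - 788)) = sqrt(0 + (24679 - 788)) = sqrt(0 + 23891) = sqrt(23891)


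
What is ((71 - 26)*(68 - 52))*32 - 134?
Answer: 22906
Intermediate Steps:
((71 - 26)*(68 - 52))*32 - 134 = (45*16)*32 - 134 = 720*32 - 134 = 23040 - 134 = 22906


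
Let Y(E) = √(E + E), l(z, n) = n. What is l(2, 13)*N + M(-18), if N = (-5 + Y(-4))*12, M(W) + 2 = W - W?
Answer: -782 + 312*I*√2 ≈ -782.0 + 441.23*I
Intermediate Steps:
Y(E) = √2*√E (Y(E) = √(2*E) = √2*√E)
M(W) = -2 (M(W) = -2 + (W - W) = -2 + 0 = -2)
N = -60 + 24*I*√2 (N = (-5 + √2*√(-4))*12 = (-5 + √2*(2*I))*12 = (-5 + 2*I*√2)*12 = -60 + 24*I*√2 ≈ -60.0 + 33.941*I)
l(2, 13)*N + M(-18) = 13*(-60 + 24*I*√2) - 2 = (-780 + 312*I*√2) - 2 = -782 + 312*I*√2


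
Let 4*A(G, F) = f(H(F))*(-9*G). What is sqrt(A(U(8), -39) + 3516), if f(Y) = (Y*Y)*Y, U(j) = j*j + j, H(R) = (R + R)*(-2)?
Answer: 2*I*sqrt(153753969) ≈ 24800.0*I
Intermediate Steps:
H(R) = -4*R (H(R) = (2*R)*(-2) = -4*R)
U(j) = j + j**2 (U(j) = j**2 + j = j + j**2)
f(Y) = Y**3 (f(Y) = Y**2*Y = Y**3)
A(G, F) = 144*G*F**3 (A(G, F) = ((-4*F)**3*(-9*G))/4 = ((-64*F**3)*(-9*G))/4 = (576*G*F**3)/4 = 144*G*F**3)
sqrt(A(U(8), -39) + 3516) = sqrt(144*(8*(1 + 8))*(-39)**3 + 3516) = sqrt(144*(8*9)*(-59319) + 3516) = sqrt(144*72*(-59319) + 3516) = sqrt(-615019392 + 3516) = sqrt(-615015876) = 2*I*sqrt(153753969)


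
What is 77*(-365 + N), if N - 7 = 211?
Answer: -11319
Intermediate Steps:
N = 218 (N = 7 + 211 = 218)
77*(-365 + N) = 77*(-365 + 218) = 77*(-147) = -11319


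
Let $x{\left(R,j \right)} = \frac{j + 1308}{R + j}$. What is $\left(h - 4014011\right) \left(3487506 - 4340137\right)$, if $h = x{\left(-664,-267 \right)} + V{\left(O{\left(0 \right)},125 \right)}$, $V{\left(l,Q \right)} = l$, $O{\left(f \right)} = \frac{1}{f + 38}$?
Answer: $\frac{335402172099735}{98} \approx 3.4225 \cdot 10^{12}$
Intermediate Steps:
$O{\left(f \right)} = \frac{1}{38 + f}$
$x{\left(R,j \right)} = \frac{1308 + j}{R + j}$
$h = - \frac{107}{98}$ ($h = \frac{1308 - 267}{-664 - 267} + \frac{1}{38 + 0} = \frac{1}{-931} \cdot 1041 + \frac{1}{38} = \left(- \frac{1}{931}\right) 1041 + \frac{1}{38} = - \frac{1041}{931} + \frac{1}{38} = - \frac{107}{98} \approx -1.0918$)
$\left(h - 4014011\right) \left(3487506 - 4340137\right) = \left(- \frac{107}{98} - 4014011\right) \left(3487506 - 4340137\right) = \left(- \frac{393373185}{98}\right) \left(-852631\right) = \frac{335402172099735}{98}$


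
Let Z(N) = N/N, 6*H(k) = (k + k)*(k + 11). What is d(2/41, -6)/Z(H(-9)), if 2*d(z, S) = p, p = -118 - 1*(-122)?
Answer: 2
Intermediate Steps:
p = 4 (p = -118 + 122 = 4)
d(z, S) = 2 (d(z, S) = (1/2)*4 = 2)
H(k) = k*(11 + k)/3 (H(k) = ((k + k)*(k + 11))/6 = ((2*k)*(11 + k))/6 = (2*k*(11 + k))/6 = k*(11 + k)/3)
Z(N) = 1
d(2/41, -6)/Z(H(-9)) = 2/1 = 2*1 = 2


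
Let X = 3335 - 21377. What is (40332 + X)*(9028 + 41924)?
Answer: 1135720080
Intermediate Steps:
X = -18042
(40332 + X)*(9028 + 41924) = (40332 - 18042)*(9028 + 41924) = 22290*50952 = 1135720080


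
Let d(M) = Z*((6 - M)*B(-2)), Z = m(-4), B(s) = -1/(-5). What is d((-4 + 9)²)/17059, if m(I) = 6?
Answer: -114/85295 ≈ -0.0013365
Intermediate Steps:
B(s) = ⅕ (B(s) = -1*(-⅕) = ⅕)
Z = 6
d(M) = 36/5 - 6*M/5 (d(M) = 6*((6 - M)*(⅕)) = 6*(6/5 - M/5) = 36/5 - 6*M/5)
d((-4 + 9)²)/17059 = (36/5 - 6*(-4 + 9)²/5)/17059 = (36/5 - 6/5*5²)*(1/17059) = (36/5 - 6/5*25)*(1/17059) = (36/5 - 30)*(1/17059) = -114/5*1/17059 = -114/85295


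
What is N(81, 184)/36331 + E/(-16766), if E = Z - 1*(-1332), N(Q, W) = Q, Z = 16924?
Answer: -330950345/304562773 ≈ -1.0866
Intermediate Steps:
E = 18256 (E = 16924 - 1*(-1332) = 16924 + 1332 = 18256)
N(81, 184)/36331 + E/(-16766) = 81/36331 + 18256/(-16766) = 81*(1/36331) + 18256*(-1/16766) = 81/36331 - 9128/8383 = -330950345/304562773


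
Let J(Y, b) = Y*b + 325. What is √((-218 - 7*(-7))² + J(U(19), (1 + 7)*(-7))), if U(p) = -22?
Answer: 37*√22 ≈ 173.55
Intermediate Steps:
J(Y, b) = 325 + Y*b
√((-218 - 7*(-7))² + J(U(19), (1 + 7)*(-7))) = √((-218 - 7*(-7))² + (325 - 22*(1 + 7)*(-7))) = √((-218 + 49)² + (325 - 176*(-7))) = √((-169)² + (325 - 22*(-56))) = √(28561 + (325 + 1232)) = √(28561 + 1557) = √30118 = 37*√22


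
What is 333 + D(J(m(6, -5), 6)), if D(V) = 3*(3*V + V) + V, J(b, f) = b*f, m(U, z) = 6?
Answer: 801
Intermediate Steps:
D(V) = 13*V (D(V) = 3*(4*V) + V = 12*V + V = 13*V)
333 + D(J(m(6, -5), 6)) = 333 + 13*(6*6) = 333 + 13*36 = 333 + 468 = 801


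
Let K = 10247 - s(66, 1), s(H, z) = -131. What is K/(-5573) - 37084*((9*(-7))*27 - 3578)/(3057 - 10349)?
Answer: -272770506051/10159579 ≈ -26849.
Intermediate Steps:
K = 10378 (K = 10247 - 1*(-131) = 10247 + 131 = 10378)
K/(-5573) - 37084*((9*(-7))*27 - 3578)/(3057 - 10349) = 10378/(-5573) - 37084*((9*(-7))*27 - 3578)/(3057 - 10349) = 10378*(-1/5573) - 37084/((-7292/(-63*27 - 3578))) = -10378/5573 - 37084/((-7292/(-1701 - 3578))) = -10378/5573 - 37084/((-7292/(-5279))) = -10378/5573 - 37084/((-7292*(-1/5279))) = -10378/5573 - 37084/7292/5279 = -10378/5573 - 37084*5279/7292 = -10378/5573 - 48941609/1823 = -272770506051/10159579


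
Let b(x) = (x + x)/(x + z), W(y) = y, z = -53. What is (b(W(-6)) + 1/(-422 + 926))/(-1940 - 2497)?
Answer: -6107/131938632 ≈ -4.6287e-5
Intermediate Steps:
b(x) = 2*x/(-53 + x) (b(x) = (x + x)/(x - 53) = (2*x)/(-53 + x) = 2*x/(-53 + x))
(b(W(-6)) + 1/(-422 + 926))/(-1940 - 2497) = (2*(-6)/(-53 - 6) + 1/(-422 + 926))/(-1940 - 2497) = (2*(-6)/(-59) + 1/504)/(-4437) = (2*(-6)*(-1/59) + 1/504)*(-1/4437) = (12/59 + 1/504)*(-1/4437) = (6107/29736)*(-1/4437) = -6107/131938632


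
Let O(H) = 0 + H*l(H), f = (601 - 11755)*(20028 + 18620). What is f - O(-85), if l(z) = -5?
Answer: -431080217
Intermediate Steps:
f = -431079792 (f = -11154*38648 = -431079792)
O(H) = -5*H (O(H) = 0 + H*(-5) = 0 - 5*H = -5*H)
f - O(-85) = -431079792 - (-5)*(-85) = -431079792 - 1*425 = -431079792 - 425 = -431080217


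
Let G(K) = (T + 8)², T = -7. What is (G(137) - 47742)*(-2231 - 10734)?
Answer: 618962065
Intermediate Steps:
G(K) = 1 (G(K) = (-7 + 8)² = 1² = 1)
(G(137) - 47742)*(-2231 - 10734) = (1 - 47742)*(-2231 - 10734) = -47741*(-12965) = 618962065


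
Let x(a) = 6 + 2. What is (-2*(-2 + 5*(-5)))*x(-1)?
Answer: 432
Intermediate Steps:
x(a) = 8
(-2*(-2 + 5*(-5)))*x(-1) = -2*(-2 + 5*(-5))*8 = -2*(-2 - 25)*8 = -2*(-27)*8 = 54*8 = 432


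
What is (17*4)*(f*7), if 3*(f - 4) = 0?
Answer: 1904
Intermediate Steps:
f = 4 (f = 4 + (⅓)*0 = 4 + 0 = 4)
(17*4)*(f*7) = (17*4)*(4*7) = 68*28 = 1904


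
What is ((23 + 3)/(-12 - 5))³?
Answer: -17576/4913 ≈ -3.5774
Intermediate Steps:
((23 + 3)/(-12 - 5))³ = (26/(-17))³ = (26*(-1/17))³ = (-26/17)³ = -17576/4913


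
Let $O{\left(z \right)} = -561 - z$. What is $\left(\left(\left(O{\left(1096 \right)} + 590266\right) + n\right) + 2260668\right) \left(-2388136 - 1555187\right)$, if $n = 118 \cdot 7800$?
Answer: $-14865054016671$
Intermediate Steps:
$n = 920400$
$\left(\left(\left(O{\left(1096 \right)} + 590266\right) + n\right) + 2260668\right) \left(-2388136 - 1555187\right) = \left(\left(\left(\left(-561 - 1096\right) + 590266\right) + 920400\right) + 2260668\right) \left(-2388136 - 1555187\right) = \left(\left(\left(\left(-561 - 1096\right) + 590266\right) + 920400\right) + 2260668\right) \left(-3943323\right) = \left(\left(\left(-1657 + 590266\right) + 920400\right) + 2260668\right) \left(-3943323\right) = \left(\left(588609 + 920400\right) + 2260668\right) \left(-3943323\right) = \left(1509009 + 2260668\right) \left(-3943323\right) = 3769677 \left(-3943323\right) = -14865054016671$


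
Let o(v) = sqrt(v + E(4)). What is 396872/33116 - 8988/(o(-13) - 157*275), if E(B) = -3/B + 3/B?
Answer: 13440219701156/1102337400143 + 642*I*sqrt(13)/133148617 ≈ 12.192 + 1.7385e-5*I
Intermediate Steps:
E(B) = 0
o(v) = sqrt(v) (o(v) = sqrt(v + 0) = sqrt(v))
396872/33116 - 8988/(o(-13) - 157*275) = 396872/33116 - 8988/(sqrt(-13) - 157*275) = 396872*(1/33116) - 8988/(I*sqrt(13) - 43175) = 99218/8279 - 8988/(-43175 + I*sqrt(13))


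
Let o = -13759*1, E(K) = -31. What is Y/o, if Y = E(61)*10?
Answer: 310/13759 ≈ 0.022531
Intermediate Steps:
o = -13759
Y = -310 (Y = -31*10 = -310)
Y/o = -310/(-13759) = -310*(-1/13759) = 310/13759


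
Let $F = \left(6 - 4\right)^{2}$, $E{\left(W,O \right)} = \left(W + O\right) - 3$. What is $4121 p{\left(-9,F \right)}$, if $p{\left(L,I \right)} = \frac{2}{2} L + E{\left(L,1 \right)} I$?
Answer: $-218413$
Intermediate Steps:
$E{\left(W,O \right)} = -3 + O + W$ ($E{\left(W,O \right)} = \left(O + W\right) - 3 = -3 + O + W$)
$F = 4$ ($F = 2^{2} = 4$)
$p{\left(L,I \right)} = L + I \left(-2 + L\right)$ ($p{\left(L,I \right)} = \frac{2}{2} L + \left(-3 + 1 + L\right) I = 2 \cdot \frac{1}{2} L + \left(-2 + L\right) I = 1 L + I \left(-2 + L\right) = L + I \left(-2 + L\right)$)
$4121 p{\left(-9,F \right)} = 4121 \left(-9 + 4 \left(-2 - 9\right)\right) = 4121 \left(-9 + 4 \left(-11\right)\right) = 4121 \left(-9 - 44\right) = 4121 \left(-53\right) = -218413$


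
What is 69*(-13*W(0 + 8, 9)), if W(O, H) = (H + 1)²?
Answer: -89700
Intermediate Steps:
W(O, H) = (1 + H)²
69*(-13*W(0 + 8, 9)) = 69*(-13*(1 + 9)²) = 69*(-13*10²) = 69*(-13*100) = 69*(-1300) = -89700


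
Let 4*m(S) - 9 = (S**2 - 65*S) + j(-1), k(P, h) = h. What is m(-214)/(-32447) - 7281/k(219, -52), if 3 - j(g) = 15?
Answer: 58867617/421811 ≈ 139.56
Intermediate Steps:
j(g) = -12 (j(g) = 3 - 1*15 = 3 - 15 = -12)
m(S) = -3/4 - 65*S/4 + S**2/4 (m(S) = 9/4 + ((S**2 - 65*S) - 12)/4 = 9/4 + (-12 + S**2 - 65*S)/4 = 9/4 + (-3 - 65*S/4 + S**2/4) = -3/4 - 65*S/4 + S**2/4)
m(-214)/(-32447) - 7281/k(219, -52) = (-3/4 - 65/4*(-214) + (1/4)*(-214)**2)/(-32447) - 7281/(-52) = (-3/4 + 6955/2 + (1/4)*45796)*(-1/32447) - 7281*(-1/52) = (-3/4 + 6955/2 + 11449)*(-1/32447) + 7281/52 = (59703/4)*(-1/32447) + 7281/52 = -59703/129788 + 7281/52 = 58867617/421811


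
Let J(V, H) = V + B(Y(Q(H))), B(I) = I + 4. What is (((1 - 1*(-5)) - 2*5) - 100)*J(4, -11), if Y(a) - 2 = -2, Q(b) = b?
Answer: -832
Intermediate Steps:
Y(a) = 0 (Y(a) = 2 - 2 = 0)
B(I) = 4 + I
J(V, H) = 4 + V (J(V, H) = V + (4 + 0) = V + 4 = 4 + V)
(((1 - 1*(-5)) - 2*5) - 100)*J(4, -11) = (((1 - 1*(-5)) - 2*5) - 100)*(4 + 4) = (((1 + 5) - 10) - 100)*8 = ((6 - 10) - 100)*8 = (-4 - 100)*8 = -104*8 = -832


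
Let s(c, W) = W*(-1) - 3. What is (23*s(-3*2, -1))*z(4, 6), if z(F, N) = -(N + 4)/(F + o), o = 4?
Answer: 115/2 ≈ 57.500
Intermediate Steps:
s(c, W) = -3 - W (s(c, W) = -W - 3 = -3 - W)
z(F, N) = -(4 + N)/(4 + F) (z(F, N) = -(N + 4)/(F + 4) = -(4 + N)/(4 + F))
(23*s(-3*2, -1))*z(4, 6) = (23*(-3 - 1*(-1)))*((-4 - 1*6)/(4 + 4)) = (23*(-3 + 1))*((-4 - 6)/8) = (23*(-2))*((⅛)*(-10)) = -46*(-5/4) = 115/2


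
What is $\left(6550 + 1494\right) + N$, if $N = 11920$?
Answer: $19964$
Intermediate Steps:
$\left(6550 + 1494\right) + N = \left(6550 + 1494\right) + 11920 = 8044 + 11920 = 19964$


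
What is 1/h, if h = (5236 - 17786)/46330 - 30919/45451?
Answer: -30082069/28612676 ≈ -1.0514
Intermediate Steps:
h = -28612676/30082069 (h = -12550*1/46330 - 30919*1/45451 = -1255/4633 - 4417/6493 = -28612676/30082069 ≈ -0.95115)
1/h = 1/(-28612676/30082069) = -30082069/28612676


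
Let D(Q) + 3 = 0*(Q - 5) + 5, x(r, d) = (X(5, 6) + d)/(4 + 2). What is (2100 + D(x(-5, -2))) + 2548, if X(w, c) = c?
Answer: 4650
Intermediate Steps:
x(r, d) = 1 + d/6 (x(r, d) = (6 + d)/(4 + 2) = (6 + d)/6 = (6 + d)*(⅙) = 1 + d/6)
D(Q) = 2 (D(Q) = -3 + (0*(Q - 5) + 5) = -3 + (0*(-5 + Q) + 5) = -3 + (0 + 5) = -3 + 5 = 2)
(2100 + D(x(-5, -2))) + 2548 = (2100 + 2) + 2548 = 2102 + 2548 = 4650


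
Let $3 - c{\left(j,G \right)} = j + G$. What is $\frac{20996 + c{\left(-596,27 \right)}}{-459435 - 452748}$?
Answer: $- \frac{21568}{912183} \approx -0.023644$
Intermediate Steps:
$c{\left(j,G \right)} = 3 - G - j$ ($c{\left(j,G \right)} = 3 - \left(j + G\right) = 3 - \left(G + j\right) = 3 - G - j$)
$\frac{20996 + c{\left(-596,27 \right)}}{-459435 - 452748} = \frac{20996 - -572}{-459435 - 452748} = \frac{20996 + \left(3 - 27 + 596\right)}{-912183} = \left(20996 + 572\right) \left(- \frac{1}{912183}\right) = 21568 \left(- \frac{1}{912183}\right) = - \frac{21568}{912183}$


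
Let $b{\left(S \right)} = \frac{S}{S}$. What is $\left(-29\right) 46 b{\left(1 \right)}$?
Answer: $-1334$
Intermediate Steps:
$b{\left(S \right)} = 1$
$\left(-29\right) 46 b{\left(1 \right)} = \left(-29\right) 46 \cdot 1 = \left(-1334\right) 1 = -1334$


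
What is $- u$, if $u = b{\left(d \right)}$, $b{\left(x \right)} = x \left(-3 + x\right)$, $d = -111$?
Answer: $-12654$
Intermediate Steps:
$u = 12654$ ($u = - 111 \left(-3 - 111\right) = \left(-111\right) \left(-114\right) = 12654$)
$- u = \left(-1\right) 12654 = -12654$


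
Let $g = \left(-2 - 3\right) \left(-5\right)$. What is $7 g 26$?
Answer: $4550$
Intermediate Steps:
$g = 25$ ($g = \left(-5\right) \left(-5\right) = 25$)
$7 g 26 = 7 \cdot 25 \cdot 26 = 175 \cdot 26 = 4550$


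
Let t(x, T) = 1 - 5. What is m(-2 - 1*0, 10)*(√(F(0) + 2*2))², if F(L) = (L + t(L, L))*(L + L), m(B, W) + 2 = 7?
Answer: 20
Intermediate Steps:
t(x, T) = -4
m(B, W) = 5 (m(B, W) = -2 + 7 = 5)
F(L) = 2*L*(-4 + L) (F(L) = (L - 4)*(L + L) = (-4 + L)*(2*L) = 2*L*(-4 + L))
m(-2 - 1*0, 10)*(√(F(0) + 2*2))² = 5*(√(2*0*(-4 + 0) + 2*2))² = 5*(√(2*0*(-4) + 4))² = 5*(√(0 + 4))² = 5*(√4)² = 5*2² = 5*4 = 20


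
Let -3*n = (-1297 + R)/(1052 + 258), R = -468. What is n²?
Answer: 124609/617796 ≈ 0.20170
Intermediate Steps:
n = 353/786 (n = -(-1297 - 468)/(3*(1052 + 258)) = -(-1765)/(3*1310) = -⅓*(-353/262) = 353/786 ≈ 0.44911)
n² = (353/786)² = 124609/617796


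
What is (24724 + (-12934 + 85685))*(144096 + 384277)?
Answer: 51503158175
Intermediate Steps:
(24724 + (-12934 + 85685))*(144096 + 384277) = (24724 + 72751)*528373 = 97475*528373 = 51503158175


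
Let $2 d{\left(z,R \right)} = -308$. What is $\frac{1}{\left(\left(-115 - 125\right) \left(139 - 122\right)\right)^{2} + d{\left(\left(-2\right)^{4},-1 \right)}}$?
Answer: $\frac{1}{16646246} \approx 6.0074 \cdot 10^{-8}$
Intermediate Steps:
$d{\left(z,R \right)} = -154$ ($d{\left(z,R \right)} = \frac{1}{2} \left(-308\right) = -154$)
$\frac{1}{\left(\left(-115 - 125\right) \left(139 - 122\right)\right)^{2} + d{\left(\left(-2\right)^{4},-1 \right)}} = \frac{1}{\left(\left(-115 - 125\right) \left(139 - 122\right)\right)^{2} - 154} = \frac{1}{\left(\left(-240\right) 17\right)^{2} - 154} = \frac{1}{\left(-4080\right)^{2} - 154} = \frac{1}{16646400 - 154} = \frac{1}{16646246}$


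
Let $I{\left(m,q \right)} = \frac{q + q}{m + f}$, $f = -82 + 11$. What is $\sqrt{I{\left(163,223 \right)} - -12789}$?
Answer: $\frac{\sqrt{27071782}}{46} \approx 113.11$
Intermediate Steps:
$f = -71$
$I{\left(m,q \right)} = \frac{2 q}{-71 + m}$ ($I{\left(m,q \right)} = \frac{q + q}{m - 71} = \frac{2 q}{-71 + m}$)
$\sqrt{I{\left(163,223 \right)} - -12789} = \sqrt{2 \cdot 223 \frac{1}{-71 + 163} - -12789} = \sqrt{2 \cdot 223 \cdot \frac{1}{92} + \left(-6123 + 18912\right)} = \sqrt{2 \cdot 223 \cdot \frac{1}{92} + 12789} = \sqrt{\frac{223}{46} + 12789} = \sqrt{\frac{588517}{46}} = \frac{\sqrt{27071782}}{46}$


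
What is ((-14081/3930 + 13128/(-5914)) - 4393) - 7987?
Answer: -143935537837/11621010 ≈ -12386.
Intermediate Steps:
((-14081/3930 + 13128/(-5914)) - 4393) - 7987 = ((-14081*1/3930 + 13128*(-1/5914)) - 4393) - 7987 = ((-14081/3930 - 6564/2957) - 4393) - 7987 = (-67434037/11621010 - 4393) - 7987 = -51118530967/11621010 - 7987 = -143935537837/11621010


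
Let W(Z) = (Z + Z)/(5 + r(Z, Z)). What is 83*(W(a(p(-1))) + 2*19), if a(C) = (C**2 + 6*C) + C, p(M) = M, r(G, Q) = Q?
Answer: 4150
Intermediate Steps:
a(C) = C**2 + 7*C
W(Z) = 2*Z/(5 + Z) (W(Z) = (Z + Z)/(5 + Z) = (2*Z)/(5 + Z) = 2*Z/(5 + Z))
83*(W(a(p(-1))) + 2*19) = 83*(2*(-(7 - 1))/(5 - (7 - 1)) + 2*19) = 83*(2*(-1*6)/(5 - 1*6) + 38) = 83*(2*(-6)/(5 - 6) + 38) = 83*(2*(-6)/(-1) + 38) = 83*(2*(-6)*(-1) + 38) = 83*(12 + 38) = 83*50 = 4150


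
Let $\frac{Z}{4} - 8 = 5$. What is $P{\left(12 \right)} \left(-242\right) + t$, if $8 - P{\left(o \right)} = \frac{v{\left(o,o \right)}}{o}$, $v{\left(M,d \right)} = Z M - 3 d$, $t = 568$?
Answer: $10490$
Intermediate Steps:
$Z = 52$ ($Z = 32 + 4 \cdot 5 = 32 + 20 = 52$)
$v{\left(M,d \right)} = - 3 d + 52 M$ ($v{\left(M,d \right)} = 52 M - 3 d = - 3 d + 52 M$)
$P{\left(o \right)} = -41$ ($P{\left(o \right)} = 8 - \frac{- 3 o + 52 o}{o} = 8 - \frac{49 o}{o} = 8 - 49 = -41$)
$P{\left(12 \right)} \left(-242\right) + t = \left(-41\right) \left(-242\right) + 568 = 9922 + 568 = 10490$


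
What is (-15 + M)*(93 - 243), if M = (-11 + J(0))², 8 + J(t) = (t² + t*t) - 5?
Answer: -84150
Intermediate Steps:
J(t) = -13 + 2*t² (J(t) = -8 + ((t² + t*t) - 5) = -8 + ((t² + t²) - 5) = -8 + (2*t² - 5) = -8 + (-5 + 2*t²) = -13 + 2*t²)
M = 576 (M = (-11 + (-13 + 2*0²))² = (-11 + (-13 + 2*0))² = (-11 + (-13 + 0))² = (-11 - 13)² = (-24)² = 576)
(-15 + M)*(93 - 243) = (-15 + 576)*(93 - 243) = 561*(-150) = -84150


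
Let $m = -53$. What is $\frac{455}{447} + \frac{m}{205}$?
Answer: $\frac{69584}{91635} \approx 0.75936$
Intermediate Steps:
$\frac{455}{447} + \frac{m}{205} = \frac{455}{447} - \frac{53}{205} = \frac{69584}{91635}$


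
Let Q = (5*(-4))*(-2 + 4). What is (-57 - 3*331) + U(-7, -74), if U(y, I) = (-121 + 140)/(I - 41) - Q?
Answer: -116169/115 ≈ -1010.2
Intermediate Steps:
Q = -40 (Q = -20*2 = -40)
U(y, I) = 40 + 19/(-41 + I) (U(y, I) = (-121 + 140)/(I - 41) - 1*(-40) = 19/(-41 + I) + 40 = 40 + 19/(-41 + I))
(-57 - 3*331) + U(-7, -74) = (-57 - 3*331) + (-1621 + 40*(-74))/(-41 - 74) = (-57 - 993) + (-1621 - 2960)/(-115) = -1050 - 1/115*(-4581) = -1050 + 4581/115 = -116169/115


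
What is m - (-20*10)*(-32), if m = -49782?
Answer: -56182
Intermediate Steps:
m - (-20*10)*(-32) = -49782 - (-20*10)*(-32) = -49782 - (-200)*(-32) = -49782 - 1*6400 = -49782 - 6400 = -56182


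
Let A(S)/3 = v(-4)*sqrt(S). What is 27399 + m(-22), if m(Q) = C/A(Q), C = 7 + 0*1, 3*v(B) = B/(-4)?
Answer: 27399 - 7*I*sqrt(22)/22 ≈ 27399.0 - 1.4924*I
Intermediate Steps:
v(B) = -B/12 (v(B) = (B/(-4))/3 = (B*(-1/4))/3 = (-B/4)/3 = -B/12)
A(S) = sqrt(S) (A(S) = 3*((-1/12*(-4))*sqrt(S)) = 3*(sqrt(S)/3) = sqrt(S))
C = 7 (C = 7 + 0 = 7)
m(Q) = 7/sqrt(Q) (m(Q) = 7/(sqrt(Q)) = 7/sqrt(Q))
27399 + m(-22) = 27399 + 7/sqrt(-22) = 27399 + 7*(-I*sqrt(22)/22) = 27399 - 7*I*sqrt(22)/22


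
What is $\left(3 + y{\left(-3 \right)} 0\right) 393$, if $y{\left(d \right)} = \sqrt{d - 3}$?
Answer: $1179$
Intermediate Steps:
$y{\left(d \right)} = \sqrt{-3 + d}$
$\left(3 + y{\left(-3 \right)} 0\right) 393 = \left(3 + \sqrt{-3 - 3} \cdot 0\right) 393 = \left(3 + \sqrt{-6} \cdot 0\right) 393 = \left(3 + i \sqrt{6} \cdot 0\right) 393 = \left(3 + 0\right) 393 = 3 \cdot 393 = 1179$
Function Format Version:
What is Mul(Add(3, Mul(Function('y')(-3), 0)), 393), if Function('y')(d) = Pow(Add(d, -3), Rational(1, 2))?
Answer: 1179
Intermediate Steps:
Function('y')(d) = Pow(Add(-3, d), Rational(1, 2))
Mul(Add(3, Mul(Function('y')(-3), 0)), 393) = Mul(Add(3, Mul(Pow(Add(-3, -3), Rational(1, 2)), 0)), 393) = Mul(Add(3, Mul(Pow(-6, Rational(1, 2)), 0)), 393) = Mul(Add(3, Mul(Mul(I, Pow(6, Rational(1, 2))), 0)), 393) = Mul(Add(3, 0), 393) = Mul(3, 393) = 1179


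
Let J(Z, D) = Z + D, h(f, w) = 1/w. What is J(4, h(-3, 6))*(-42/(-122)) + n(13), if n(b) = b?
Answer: 1761/122 ≈ 14.434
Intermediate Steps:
J(Z, D) = D + Z
J(4, h(-3, 6))*(-42/(-122)) + n(13) = (1/6 + 4)*(-42/(-122)) + 13 = (⅙ + 4)*(-42*(-1/122)) + 13 = (25/6)*(21/61) + 13 = 175/122 + 13 = 1761/122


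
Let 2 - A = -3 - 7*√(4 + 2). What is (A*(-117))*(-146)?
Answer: 85410 + 119574*√6 ≈ 3.7831e+5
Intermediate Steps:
A = 5 + 7*√6 (A = 2 - (-3 - 7*√(4 + 2)) = 2 - (-3 - 7*√6) = 2 + (3 + 7*√6) = 5 + 7*√6 ≈ 22.146)
(A*(-117))*(-146) = ((5 + 7*√6)*(-117))*(-146) = (-585 - 819*√6)*(-146) = 85410 + 119574*√6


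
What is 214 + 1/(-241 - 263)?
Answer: 107855/504 ≈ 214.00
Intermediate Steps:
214 + 1/(-241 - 263) = 214 + 1/(-504) = 214 - 1/504 = 107855/504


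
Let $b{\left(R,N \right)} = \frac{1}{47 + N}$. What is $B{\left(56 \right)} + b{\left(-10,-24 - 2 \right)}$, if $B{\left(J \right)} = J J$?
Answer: $\frac{65857}{21} \approx 3136.0$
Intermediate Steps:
$B{\left(J \right)} = J^{2}$
$B{\left(56 \right)} + b{\left(-10,-24 - 2 \right)} = 56^{2} + \frac{1}{47 - 26} = 3136 + \frac{1}{47 - 26} = 3136 + \frac{1}{21} = \frac{65857}{21}$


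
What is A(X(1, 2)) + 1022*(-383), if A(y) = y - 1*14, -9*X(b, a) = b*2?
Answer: -3522962/9 ≈ -3.9144e+5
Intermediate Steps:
X(b, a) = -2*b/9 (X(b, a) = -b*2/9 = -2*b/9)
A(y) = -14 + y (A(y) = y - 14 = -14 + y)
A(X(1, 2)) + 1022*(-383) = (-14 - 2/9*1) + 1022*(-383) = (-14 - 2/9) - 391426 = -128/9 - 391426 = -3522962/9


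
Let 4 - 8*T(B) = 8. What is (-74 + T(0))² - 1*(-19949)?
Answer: 101997/4 ≈ 25499.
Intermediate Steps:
T(B) = -½ (T(B) = ½ - ⅛*8 = ½ - 1 = -½)
(-74 + T(0))² - 1*(-19949) = (-74 - ½)² - 1*(-19949) = (-149/2)² + 19949 = 22201/4 + 19949 = 101997/4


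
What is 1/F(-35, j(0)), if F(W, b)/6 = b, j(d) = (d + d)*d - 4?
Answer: -1/24 ≈ -0.041667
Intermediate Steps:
j(d) = -4 + 2*d**2 (j(d) = (2*d)*d - 4 = 2*d**2 - 4 = -4 + 2*d**2)
F(W, b) = 6*b
1/F(-35, j(0)) = 1/(6*(-4 + 2*0**2)) = 1/(6*(-4 + 2*0)) = 1/(6*(-4 + 0)) = 1/(6*(-4)) = 1/(-24) = -1/24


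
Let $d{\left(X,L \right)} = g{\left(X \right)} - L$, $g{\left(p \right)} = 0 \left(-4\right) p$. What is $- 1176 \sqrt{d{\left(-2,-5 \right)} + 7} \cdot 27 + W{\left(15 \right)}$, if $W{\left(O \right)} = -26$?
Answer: $-26 - 63504 \sqrt{3} \approx -1.1002 \cdot 10^{5}$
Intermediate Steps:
$g{\left(p \right)} = 0$ ($g{\left(p \right)} = 0 p = 0$)
$d{\left(X,L \right)} = - L$ ($d{\left(X,L \right)} = 0 - L = - L$)
$- 1176 \sqrt{d{\left(-2,-5 \right)} + 7} \cdot 27 + W{\left(15 \right)} = - 1176 \sqrt{\left(-1\right) \left(-5\right) + 7} \cdot 27 - 26 = - 1176 \sqrt{5 + 7} \cdot 27 - 26 = - 1176 \sqrt{12} \cdot 27 - 26 = - 1176 \cdot 2 \sqrt{3} \cdot 27 - 26 = - 1176 \cdot 54 \sqrt{3} - 26 = - 63504 \sqrt{3} - 26 = -26 - 63504 \sqrt{3}$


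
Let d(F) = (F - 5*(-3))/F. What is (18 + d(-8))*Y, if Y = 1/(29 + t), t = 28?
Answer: 137/456 ≈ 0.30044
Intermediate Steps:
d(F) = (15 + F)/F (d(F) = (F + 15)/F = (15 + F)/F)
Y = 1/57 (Y = 1/(29 + 28) = 1/57 ≈ 0.017544)
(18 + d(-8))*Y = (18 + (15 - 8)/(-8))*(1/57) = (18 - 1/8*7)*(1/57) = (18 - 7/8)*(1/57) = (137/8)*(1/57) = 137/456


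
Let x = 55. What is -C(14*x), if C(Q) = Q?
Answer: -770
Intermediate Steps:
-C(14*x) = -14*55 = -1*770 = -770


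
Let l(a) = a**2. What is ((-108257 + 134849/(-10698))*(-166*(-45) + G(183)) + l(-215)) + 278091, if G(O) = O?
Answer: -2953585756629/3566 ≈ -8.2826e+8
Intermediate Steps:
((-108257 + 134849/(-10698))*(-166*(-45) + G(183)) + l(-215)) + 278091 = ((-108257 + 134849/(-10698))*(-166*(-45) + 183) + (-215)**2) + 278091 = ((-108257 + 134849*(-1/10698))*(7470 + 183) + 46225) + 278091 = ((-108257 - 134849/10698)*7653 + 46225) + 278091 = (-1158268235/10698*7653 + 46225) + 278091 = (-2954742267485/3566 + 46225) + 278091 = -2954577429135/3566 + 278091 = -2953585756629/3566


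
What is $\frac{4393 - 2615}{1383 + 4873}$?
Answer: $\frac{889}{3128} \approx 0.28421$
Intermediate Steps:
$\frac{4393 - 2615}{1383 + 4873} = \frac{1778}{6256} = 1778 \cdot \frac{1}{6256} = \frac{889}{3128}$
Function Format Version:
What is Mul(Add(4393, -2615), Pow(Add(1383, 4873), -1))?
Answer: Rational(889, 3128) ≈ 0.28421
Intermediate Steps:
Mul(Add(4393, -2615), Pow(Add(1383, 4873), -1)) = Mul(1778, Pow(6256, -1)) = Mul(1778, Rational(1, 6256)) = Rational(889, 3128)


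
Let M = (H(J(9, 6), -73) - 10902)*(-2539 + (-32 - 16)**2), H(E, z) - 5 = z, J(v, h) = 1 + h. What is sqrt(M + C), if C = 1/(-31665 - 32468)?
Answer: 3*sqrt(1178135091343713)/64133 ≈ 1605.6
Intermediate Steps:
H(E, z) = 5 + z
M = 2577950 (M = ((5 - 73) - 10902)*(-2539 + (-32 - 16)**2) = (-68 - 10902)*(-2539 + (-48)**2) = -10970*(-2539 + 2304) = -10970*(-235) = 2577950)
C = -1/64133 (C = 1/(-64133) = -1/64133 ≈ -1.5593e-5)
sqrt(M + C) = sqrt(2577950 - 1/64133) = sqrt(165331667349/64133) = 3*sqrt(1178135091343713)/64133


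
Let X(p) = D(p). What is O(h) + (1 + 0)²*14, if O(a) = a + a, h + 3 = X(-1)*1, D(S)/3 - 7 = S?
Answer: 44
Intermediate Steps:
D(S) = 21 + 3*S
X(p) = 21 + 3*p
h = 15 (h = -3 + (21 + 3*(-1))*1 = -3 + (21 - 3)*1 = -3 + 18*1 = -3 + 18 = 15)
O(a) = 2*a
O(h) + (1 + 0)²*14 = 2*15 + (1 + 0)²*14 = 30 + 1²*14 = 30 + 1*14 = 30 + 14 = 44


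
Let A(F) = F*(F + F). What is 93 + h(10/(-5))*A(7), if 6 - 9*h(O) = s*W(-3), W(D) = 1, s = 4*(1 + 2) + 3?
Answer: -5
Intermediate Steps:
A(F) = 2*F² (A(F) = F*(2*F) = 2*F²)
s = 15 (s = 4*3 + 3 = 12 + 3 = 15)
h(O) = -1 (h(O) = ⅔ - 5/3 = -1)
93 + h(10/(-5))*A(7) = 93 - 2*7² = 93 - 2*49 = 93 - 1*98 = 93 - 98 = -5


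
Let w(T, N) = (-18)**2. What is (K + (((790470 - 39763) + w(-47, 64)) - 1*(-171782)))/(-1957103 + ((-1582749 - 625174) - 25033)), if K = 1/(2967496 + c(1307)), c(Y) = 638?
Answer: -2739032640943/12436656579906 ≈ -0.22024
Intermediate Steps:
w(T, N) = 324
K = 1/2968134 (K = 1/(2967496 + 638) = 1/2968134 ≈ 3.3691e-7)
(K + (((790470 - 39763) + w(-47, 64)) - 1*(-171782)))/(-1957103 + ((-1582749 - 625174) - 25033)) = (1/2968134 + (((790470 - 39763) + 324) - 1*(-171782)))/(-1957103 + ((-1582749 - 625174) - 25033)) = (1/2968134 + ((750707 + 324) + 171782))/(-1957103 + (-2207923 - 25033)) = (1/2968134 + (751031 + 171782))/(-1957103 - 2232956) = (1/2968134 + 922813)/(-4190059) = (2739032640943/2968134)*(-1/4190059) = -2739032640943/12436656579906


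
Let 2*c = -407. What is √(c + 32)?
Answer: 7*I*√14/2 ≈ 13.096*I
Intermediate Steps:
c = -407/2 (c = (½)*(-407) = -407/2 ≈ -203.50)
√(c + 32) = √(-407/2 + 32) = √(-343/2) = 7*I*√14/2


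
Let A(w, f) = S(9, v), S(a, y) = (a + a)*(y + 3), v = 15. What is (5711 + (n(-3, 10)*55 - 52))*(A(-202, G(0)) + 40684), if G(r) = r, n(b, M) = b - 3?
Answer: 218531632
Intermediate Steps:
n(b, M) = -3 + b
S(a, y) = 2*a*(3 + y) (S(a, y) = (2*a)*(3 + y) = 2*a*(3 + y))
A(w, f) = 324 (A(w, f) = 2*9*(3 + 15) = 2*9*18 = 324)
(5711 + (n(-3, 10)*55 - 52))*(A(-202, G(0)) + 40684) = (5711 + ((-3 - 3)*55 - 52))*(324 + 40684) = (5711 + (-6*55 - 52))*41008 = (5711 + (-330 - 52))*41008 = (5711 - 382)*41008 = 5329*41008 = 218531632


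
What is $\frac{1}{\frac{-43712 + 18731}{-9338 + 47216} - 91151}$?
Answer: $- \frac{12626}{1150880853} \approx -1.0971 \cdot 10^{-5}$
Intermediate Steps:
$\frac{1}{\frac{-43712 + 18731}{-9338 + 47216} - 91151} = \frac{1}{- \frac{24981}{37878} - 91151} = \frac{1}{\left(-24981\right) \frac{1}{37878} - 91151} = \frac{1}{- \frac{8327}{12626} - 91151} = \frac{1}{- \frac{1150880853}{12626}} = - \frac{12626}{1150880853}$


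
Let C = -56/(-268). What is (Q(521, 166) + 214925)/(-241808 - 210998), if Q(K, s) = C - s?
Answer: -14388867/30338002 ≈ -0.47429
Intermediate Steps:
C = 14/67 (C = -56*(-1/268) = 14/67 ≈ 0.20896)
Q(K, s) = 14/67 - s
(Q(521, 166) + 214925)/(-241808 - 210998) = ((14/67 - 1*166) + 214925)/(-241808 - 210998) = ((14/67 - 166) + 214925)/(-452806) = (-11108/67 + 214925)*(-1/452806) = (14388867/67)*(-1/452806) = -14388867/30338002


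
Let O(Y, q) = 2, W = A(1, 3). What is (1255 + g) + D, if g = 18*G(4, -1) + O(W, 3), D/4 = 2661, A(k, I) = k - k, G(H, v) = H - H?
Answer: 11901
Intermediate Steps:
G(H, v) = 0
A(k, I) = 0
W = 0
D = 10644 (D = 4*2661 = 10644)
g = 2 (g = 18*0 + 2 = 0 + 2 = 2)
(1255 + g) + D = (1255 + 2) + 10644 = 1257 + 10644 = 11901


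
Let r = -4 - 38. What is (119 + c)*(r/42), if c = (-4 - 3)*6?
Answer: -77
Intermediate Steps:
r = -42
c = -42 (c = -7*6 = -42)
(119 + c)*(r/42) = (119 - 42)*(-42/42) = 77*(-42*1/42) = 77*(-1) = -77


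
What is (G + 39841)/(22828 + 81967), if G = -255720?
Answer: -215879/104795 ≈ -2.0600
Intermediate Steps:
(G + 39841)/(22828 + 81967) = (-255720 + 39841)/(22828 + 81967) = -215879/104795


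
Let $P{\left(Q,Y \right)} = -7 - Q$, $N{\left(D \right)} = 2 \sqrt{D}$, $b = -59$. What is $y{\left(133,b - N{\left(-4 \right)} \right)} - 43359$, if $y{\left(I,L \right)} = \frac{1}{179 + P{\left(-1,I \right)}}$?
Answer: $- \frac{7501106}{173} \approx -43359.0$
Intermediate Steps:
$y{\left(I,L \right)} = \frac{1}{173}$ ($y{\left(I,L \right)} = \frac{1}{179 - 6} = \frac{1}{173}$)
$y{\left(133,b - N{\left(-4 \right)} \right)} - 43359 = \frac{1}{173} - 43359 = - \frac{7501106}{173}$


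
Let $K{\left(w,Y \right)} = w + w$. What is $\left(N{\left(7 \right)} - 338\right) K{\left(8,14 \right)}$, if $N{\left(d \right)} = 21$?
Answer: $-5072$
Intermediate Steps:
$K{\left(w,Y \right)} = 2 w$
$\left(N{\left(7 \right)} - 338\right) K{\left(8,14 \right)} = \left(21 - 338\right) 2 \cdot 8 = \left(-317\right) 16 = -5072$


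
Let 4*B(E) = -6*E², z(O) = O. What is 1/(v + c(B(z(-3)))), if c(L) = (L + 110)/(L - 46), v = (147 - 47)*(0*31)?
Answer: -119/193 ≈ -0.61658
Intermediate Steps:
v = 0 (v = 100*0 = 0)
B(E) = -3*E²/2 (B(E) = (-6*E²)/4 = -3*E²/2)
c(L) = (110 + L)/(-46 + L)
1/(v + c(B(z(-3)))) = 1/(0 + (110 - 3/2*(-3)²)/(-46 - 3/2*(-3)²)) = 1/(0 + (110 - 3/2*9)/(-46 - 3/2*9)) = 1/(0 + (110 - 27/2)/(-46 - 27/2)) = 1/(0 + (193/2)/(-119/2)) = 1/(0 - 2/119*193/2) = 1/(0 - 193/119) = 1/(-193/119) = -119/193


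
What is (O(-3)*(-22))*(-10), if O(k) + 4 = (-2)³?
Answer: -2640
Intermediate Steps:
O(k) = -12 (O(k) = -4 + (-2)³ = -4 - 8 = -12)
(O(-3)*(-22))*(-10) = -12*(-22)*(-10) = 264*(-10) = -2640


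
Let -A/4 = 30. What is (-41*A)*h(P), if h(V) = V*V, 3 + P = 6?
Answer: 44280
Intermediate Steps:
P = 3 (P = -3 + 6 = 3)
h(V) = V²
A = -120 (A = -4*30 = -120)
(-41*A)*h(P) = -41*(-120)*3² = 4920*9 = 44280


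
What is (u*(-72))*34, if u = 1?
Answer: -2448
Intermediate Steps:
(u*(-72))*34 = (1*(-72))*34 = -72*34 = -2448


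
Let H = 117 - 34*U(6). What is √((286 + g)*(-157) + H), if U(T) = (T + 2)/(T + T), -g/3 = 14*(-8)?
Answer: I*√878037/3 ≈ 312.35*I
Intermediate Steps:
g = 336 (g = -42*(-8) = -3*(-112) = 336)
U(T) = (2 + T)/(2*T) (U(T) = (2 + T)/((2*T)) = (2 + T)*(1/(2*T)) = (2 + T)/(2*T))
H = 283/3 (H = 117 - 17*(2 + 6)/6 = 117 - 17*8/6 = 117 - 34*⅔ = 117 - 68/3 = 283/3 ≈ 94.333)
√((286 + g)*(-157) + H) = √((286 + 336)*(-157) + 283/3) = √(622*(-157) + 283/3) = √(-97654 + 283/3) = √(-292679/3) = I*√878037/3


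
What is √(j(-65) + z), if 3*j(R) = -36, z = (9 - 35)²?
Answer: 2*√166 ≈ 25.768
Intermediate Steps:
z = 676 (z = (-26)² = 676)
j(R) = -12 (j(R) = (⅓)*(-36) = -12)
√(j(-65) + z) = √(-12 + 676) = √664 = 2*√166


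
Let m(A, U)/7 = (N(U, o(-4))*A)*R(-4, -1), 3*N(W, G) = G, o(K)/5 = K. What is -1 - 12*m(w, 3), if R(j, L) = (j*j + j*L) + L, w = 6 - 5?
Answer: 10639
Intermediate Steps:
o(K) = 5*K
N(W, G) = G/3
w = 1
R(j, L) = L + j² + L*j (R(j, L) = (j² + L*j) + L = L + j² + L*j)
m(A, U) = -2660*A/3 (m(A, U) = 7*((((5*(-4))/3)*A)*(-1 + (-4)² - 1*(-4))) = 7*((((⅓)*(-20))*A)*(-1 + 16 + 4)) = 7*(-20*A/3*19) = 7*(-380*A/3) = -2660*A/3)
-1 - 12*m(w, 3) = -1 - (-10640) = -1 - 12*(-2660/3) = -1 + 10640 = 10639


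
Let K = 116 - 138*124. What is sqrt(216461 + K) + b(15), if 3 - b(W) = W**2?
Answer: -222 + sqrt(199465) ≈ 224.61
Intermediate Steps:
K = -16996 (K = 116 - 17112 = -16996)
b(W) = 3 - W**2
sqrt(216461 + K) + b(15) = sqrt(216461 - 16996) + (3 - 1*15**2) = sqrt(199465) + (3 - 1*225) = sqrt(199465) + (3 - 225) = sqrt(199465) - 222 = -222 + sqrt(199465)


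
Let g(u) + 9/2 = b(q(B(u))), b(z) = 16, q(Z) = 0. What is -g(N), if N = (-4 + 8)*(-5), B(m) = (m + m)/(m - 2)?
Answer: -23/2 ≈ -11.500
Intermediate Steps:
B(m) = 2*m/(-2 + m) (B(m) = (2*m)/(-2 + m) = 2*m/(-2 + m))
N = -20 (N = 4*(-5) = -20)
g(u) = 23/2 (g(u) = -9/2 + 16 = 23/2)
-g(N) = -1*23/2 = -23/2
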